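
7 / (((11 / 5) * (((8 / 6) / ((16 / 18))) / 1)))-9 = -6.88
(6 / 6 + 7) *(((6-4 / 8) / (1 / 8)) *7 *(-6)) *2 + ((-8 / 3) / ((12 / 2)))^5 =-1745961856 / 59049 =-29568.02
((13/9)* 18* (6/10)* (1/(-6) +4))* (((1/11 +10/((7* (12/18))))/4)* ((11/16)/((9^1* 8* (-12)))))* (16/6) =-12857/181440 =-0.07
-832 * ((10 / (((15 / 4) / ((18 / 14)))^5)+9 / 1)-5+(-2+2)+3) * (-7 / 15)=61591536448 / 22509375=2736.26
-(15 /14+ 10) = -155 /14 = -11.07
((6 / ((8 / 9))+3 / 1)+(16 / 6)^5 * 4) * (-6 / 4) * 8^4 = -273287680 / 81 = -3373921.98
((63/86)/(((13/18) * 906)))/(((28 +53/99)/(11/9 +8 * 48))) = 7207893/476910850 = 0.02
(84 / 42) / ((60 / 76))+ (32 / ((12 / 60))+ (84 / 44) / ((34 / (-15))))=907087 / 5610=161.69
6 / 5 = 1.20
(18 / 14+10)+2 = 13.29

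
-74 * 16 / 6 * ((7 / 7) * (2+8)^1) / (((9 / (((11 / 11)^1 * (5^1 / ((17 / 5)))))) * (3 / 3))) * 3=-148000 / 153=-967.32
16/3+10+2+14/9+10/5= 188/9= 20.89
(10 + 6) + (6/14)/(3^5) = 9073/567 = 16.00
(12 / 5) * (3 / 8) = 9 / 10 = 0.90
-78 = -78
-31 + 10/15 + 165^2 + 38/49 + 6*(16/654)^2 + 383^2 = 303690401725/1746507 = 173884.45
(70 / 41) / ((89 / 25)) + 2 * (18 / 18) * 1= 9048 / 3649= 2.48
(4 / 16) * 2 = 1 / 2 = 0.50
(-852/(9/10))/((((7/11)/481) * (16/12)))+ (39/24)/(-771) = -23170770571/43176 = -536658.57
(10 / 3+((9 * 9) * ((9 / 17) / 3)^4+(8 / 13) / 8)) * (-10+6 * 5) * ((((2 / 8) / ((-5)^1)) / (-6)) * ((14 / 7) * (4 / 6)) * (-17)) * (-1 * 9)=22728344 / 191607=118.62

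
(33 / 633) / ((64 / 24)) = 33 / 1688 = 0.02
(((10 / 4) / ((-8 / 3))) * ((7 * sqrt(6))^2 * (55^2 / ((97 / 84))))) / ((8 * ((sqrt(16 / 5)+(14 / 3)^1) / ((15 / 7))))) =-2865121875 / 58976+245581875 * sqrt(5) / 29488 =-29958.73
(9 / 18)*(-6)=-3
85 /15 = 17 /3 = 5.67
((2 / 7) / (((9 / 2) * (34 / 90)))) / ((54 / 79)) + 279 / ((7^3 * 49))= 2024851 / 7714413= 0.26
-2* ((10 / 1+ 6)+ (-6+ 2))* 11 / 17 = -264 / 17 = -15.53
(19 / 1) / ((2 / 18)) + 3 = 174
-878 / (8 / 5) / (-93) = 2195 / 372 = 5.90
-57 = -57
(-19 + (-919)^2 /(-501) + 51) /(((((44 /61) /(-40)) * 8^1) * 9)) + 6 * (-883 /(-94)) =12402514219 /9324612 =1330.08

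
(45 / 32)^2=2025 / 1024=1.98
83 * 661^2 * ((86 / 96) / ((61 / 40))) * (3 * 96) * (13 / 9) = 1621745890960 / 183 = 8861999404.15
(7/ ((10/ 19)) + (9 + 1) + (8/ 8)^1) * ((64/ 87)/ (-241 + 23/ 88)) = -228096/ 3071825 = -0.07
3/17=0.18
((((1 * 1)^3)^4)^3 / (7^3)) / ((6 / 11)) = 0.01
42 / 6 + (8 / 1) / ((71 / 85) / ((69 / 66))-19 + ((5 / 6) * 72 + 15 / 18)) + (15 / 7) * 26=220190683 / 3500539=62.90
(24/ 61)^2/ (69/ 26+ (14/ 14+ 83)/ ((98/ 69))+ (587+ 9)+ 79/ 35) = 74880/ 319287847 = 0.00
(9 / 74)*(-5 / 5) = -9 / 74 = -0.12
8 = 8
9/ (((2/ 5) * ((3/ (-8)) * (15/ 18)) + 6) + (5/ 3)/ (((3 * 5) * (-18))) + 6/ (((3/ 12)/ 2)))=5832/ 34907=0.17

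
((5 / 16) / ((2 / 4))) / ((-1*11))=-5 / 88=-0.06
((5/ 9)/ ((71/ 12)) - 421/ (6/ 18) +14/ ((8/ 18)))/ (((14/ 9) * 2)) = -1573737/ 3976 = -395.81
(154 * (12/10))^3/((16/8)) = 394444512/125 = 3155556.10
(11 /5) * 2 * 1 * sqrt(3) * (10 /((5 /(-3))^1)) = -45.73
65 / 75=13 / 15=0.87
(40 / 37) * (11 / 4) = 110 / 37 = 2.97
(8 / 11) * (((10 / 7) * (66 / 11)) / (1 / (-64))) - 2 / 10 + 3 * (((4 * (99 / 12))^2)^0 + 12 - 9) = -149057 / 385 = -387.16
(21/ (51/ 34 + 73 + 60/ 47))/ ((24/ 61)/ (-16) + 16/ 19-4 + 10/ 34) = -4575732/ 47690161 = -0.10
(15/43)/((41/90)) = 1350/1763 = 0.77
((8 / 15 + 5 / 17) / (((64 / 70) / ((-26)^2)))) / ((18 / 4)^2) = 249613 / 8262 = 30.21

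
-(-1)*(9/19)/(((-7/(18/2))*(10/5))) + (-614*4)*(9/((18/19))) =-6206393/266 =-23332.30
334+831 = 1165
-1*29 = -29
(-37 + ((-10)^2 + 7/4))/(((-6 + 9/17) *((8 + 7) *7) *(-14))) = 629/78120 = 0.01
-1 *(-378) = 378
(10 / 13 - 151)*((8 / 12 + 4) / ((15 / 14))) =-42532 / 65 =-654.34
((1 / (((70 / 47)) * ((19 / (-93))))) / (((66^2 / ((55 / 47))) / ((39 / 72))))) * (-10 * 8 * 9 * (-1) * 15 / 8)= -0.65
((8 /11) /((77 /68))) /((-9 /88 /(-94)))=409088 /693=590.31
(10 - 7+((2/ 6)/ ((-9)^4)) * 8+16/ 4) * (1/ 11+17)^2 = 2044.81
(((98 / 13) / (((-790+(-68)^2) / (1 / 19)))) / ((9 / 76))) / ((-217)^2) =4 / 215541729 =0.00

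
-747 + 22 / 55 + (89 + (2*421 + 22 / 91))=84012 / 455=184.64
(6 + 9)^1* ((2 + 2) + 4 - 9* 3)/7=-285/7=-40.71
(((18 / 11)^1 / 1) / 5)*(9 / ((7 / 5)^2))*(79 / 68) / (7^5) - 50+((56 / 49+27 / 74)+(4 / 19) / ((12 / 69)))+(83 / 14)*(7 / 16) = -154818592590807 / 3464441162336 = -44.69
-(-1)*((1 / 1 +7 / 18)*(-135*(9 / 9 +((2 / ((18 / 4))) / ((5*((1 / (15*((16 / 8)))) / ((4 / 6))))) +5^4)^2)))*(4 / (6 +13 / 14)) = -42525149.68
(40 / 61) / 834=20 / 25437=0.00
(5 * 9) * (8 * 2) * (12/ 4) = 2160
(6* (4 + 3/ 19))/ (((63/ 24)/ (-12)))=-114.05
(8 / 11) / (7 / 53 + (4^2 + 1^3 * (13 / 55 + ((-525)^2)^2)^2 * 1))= 116600 / 925285328230294596922517207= 0.00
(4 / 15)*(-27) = -36 / 5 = -7.20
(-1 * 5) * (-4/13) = 20/13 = 1.54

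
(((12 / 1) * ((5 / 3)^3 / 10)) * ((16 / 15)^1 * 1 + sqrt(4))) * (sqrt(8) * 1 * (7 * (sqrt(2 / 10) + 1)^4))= 10304 * sqrt(10) / 45 + 72128 * sqrt(2) / 135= 1479.68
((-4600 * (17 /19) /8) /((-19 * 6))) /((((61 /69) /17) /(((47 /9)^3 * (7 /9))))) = 2777698711025 /288959562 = 9612.76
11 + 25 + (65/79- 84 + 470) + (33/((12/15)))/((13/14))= 959723/2054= 467.25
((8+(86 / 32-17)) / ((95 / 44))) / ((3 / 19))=-1111 / 60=-18.52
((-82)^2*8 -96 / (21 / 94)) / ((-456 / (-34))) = 529176 / 133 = 3978.77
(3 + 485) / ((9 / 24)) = 3904 / 3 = 1301.33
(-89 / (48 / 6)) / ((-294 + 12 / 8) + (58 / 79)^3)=43880471 / 1152150364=0.04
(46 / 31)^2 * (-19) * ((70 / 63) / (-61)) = 402040 / 527589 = 0.76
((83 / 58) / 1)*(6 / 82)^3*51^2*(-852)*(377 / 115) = -32280121458 / 7925915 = -4072.73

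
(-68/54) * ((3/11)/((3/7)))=-238/297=-0.80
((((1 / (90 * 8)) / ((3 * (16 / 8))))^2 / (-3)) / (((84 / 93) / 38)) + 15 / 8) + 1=2253484211 / 783820800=2.87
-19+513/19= 8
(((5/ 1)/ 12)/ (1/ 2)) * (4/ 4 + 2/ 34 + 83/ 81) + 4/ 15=82741/ 41310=2.00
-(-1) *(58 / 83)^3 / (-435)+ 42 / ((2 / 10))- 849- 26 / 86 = -235776658754 / 368802615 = -639.30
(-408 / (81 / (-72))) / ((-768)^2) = 0.00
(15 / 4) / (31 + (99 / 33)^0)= 15 / 128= 0.12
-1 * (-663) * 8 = 5304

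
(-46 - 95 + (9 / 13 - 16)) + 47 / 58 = -117245 / 754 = -155.50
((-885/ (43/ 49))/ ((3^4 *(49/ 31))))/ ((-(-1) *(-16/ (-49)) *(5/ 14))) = -627347/ 9288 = -67.54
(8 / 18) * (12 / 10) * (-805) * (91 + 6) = -124936 / 3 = -41645.33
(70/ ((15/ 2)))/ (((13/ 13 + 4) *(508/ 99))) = 231/ 635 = 0.36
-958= -958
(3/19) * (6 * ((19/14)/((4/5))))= 45/28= 1.61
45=45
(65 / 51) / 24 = 0.05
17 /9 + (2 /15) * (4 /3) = 31 /15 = 2.07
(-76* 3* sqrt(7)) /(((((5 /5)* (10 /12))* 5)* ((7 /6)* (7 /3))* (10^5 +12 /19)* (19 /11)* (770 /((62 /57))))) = -3348* sqrt(7) /20365753625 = -0.00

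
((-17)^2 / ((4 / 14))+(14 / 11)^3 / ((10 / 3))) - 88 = 12300017 / 13310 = 924.12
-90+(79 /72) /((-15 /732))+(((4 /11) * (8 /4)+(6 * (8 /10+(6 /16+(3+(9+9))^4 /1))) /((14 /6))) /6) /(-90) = -889522093 /831600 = -1069.65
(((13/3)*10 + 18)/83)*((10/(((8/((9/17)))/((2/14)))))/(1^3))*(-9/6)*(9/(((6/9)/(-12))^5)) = 17601325920/9877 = 1782051.83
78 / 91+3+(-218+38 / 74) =-55330 / 259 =-213.63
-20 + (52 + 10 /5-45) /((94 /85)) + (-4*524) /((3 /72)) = -4729691 /94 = -50315.86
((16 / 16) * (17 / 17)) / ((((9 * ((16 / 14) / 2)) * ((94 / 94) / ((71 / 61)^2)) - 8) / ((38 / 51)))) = -670453 / 3782670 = -0.18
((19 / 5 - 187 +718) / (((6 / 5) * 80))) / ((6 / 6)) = 1337 / 240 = 5.57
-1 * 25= -25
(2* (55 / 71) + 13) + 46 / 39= 43553 / 2769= 15.73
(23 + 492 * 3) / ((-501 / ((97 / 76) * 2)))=-145403 / 19038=-7.64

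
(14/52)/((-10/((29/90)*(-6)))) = 203/3900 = 0.05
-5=-5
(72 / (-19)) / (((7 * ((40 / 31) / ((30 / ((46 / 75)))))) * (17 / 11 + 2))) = -230175 / 39767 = -5.79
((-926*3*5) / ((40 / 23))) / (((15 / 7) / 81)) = -6037983 / 20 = -301899.15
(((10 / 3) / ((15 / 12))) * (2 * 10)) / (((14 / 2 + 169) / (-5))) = -50 / 33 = -1.52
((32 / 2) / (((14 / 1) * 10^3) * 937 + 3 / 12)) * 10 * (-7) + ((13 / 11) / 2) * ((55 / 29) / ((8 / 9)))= 30694041865 / 24347008464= 1.26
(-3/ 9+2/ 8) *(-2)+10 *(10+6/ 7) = 4567/ 42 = 108.74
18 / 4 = 9 / 2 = 4.50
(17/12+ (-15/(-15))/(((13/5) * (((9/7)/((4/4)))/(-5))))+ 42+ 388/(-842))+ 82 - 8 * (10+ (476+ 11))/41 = 213945895/8078148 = 26.48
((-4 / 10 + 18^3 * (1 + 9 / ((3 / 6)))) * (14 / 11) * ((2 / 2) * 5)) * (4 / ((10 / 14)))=217182896 / 55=3948779.93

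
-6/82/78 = -1/1066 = -0.00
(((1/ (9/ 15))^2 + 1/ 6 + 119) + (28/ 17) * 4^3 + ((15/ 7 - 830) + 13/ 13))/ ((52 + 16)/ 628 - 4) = 154.05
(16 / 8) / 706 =1 / 353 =0.00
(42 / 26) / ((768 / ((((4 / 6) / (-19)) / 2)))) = -7 / 189696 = -0.00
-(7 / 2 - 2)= -3 / 2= -1.50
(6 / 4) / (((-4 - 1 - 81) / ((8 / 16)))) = -3 / 344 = -0.01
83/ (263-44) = 83/ 219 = 0.38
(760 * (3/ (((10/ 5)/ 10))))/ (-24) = -475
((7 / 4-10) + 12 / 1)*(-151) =-2265 / 4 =-566.25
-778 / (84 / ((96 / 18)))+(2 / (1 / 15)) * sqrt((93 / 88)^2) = -49043 / 2772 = -17.69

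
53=53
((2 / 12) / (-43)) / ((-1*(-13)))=-1 / 3354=-0.00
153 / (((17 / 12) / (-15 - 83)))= -10584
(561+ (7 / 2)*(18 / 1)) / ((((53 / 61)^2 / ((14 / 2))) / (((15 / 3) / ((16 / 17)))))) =86345805 / 2809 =30738.98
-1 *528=-528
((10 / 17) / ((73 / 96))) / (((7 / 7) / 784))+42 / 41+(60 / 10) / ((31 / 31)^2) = 31215648 / 50881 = 613.50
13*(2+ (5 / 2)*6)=221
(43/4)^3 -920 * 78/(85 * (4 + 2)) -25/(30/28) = 3519433/3264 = 1078.26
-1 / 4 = -0.25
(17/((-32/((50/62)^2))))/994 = -10625/30567488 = -0.00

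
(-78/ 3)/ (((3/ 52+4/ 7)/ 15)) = -619.91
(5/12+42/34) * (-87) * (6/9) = -95.81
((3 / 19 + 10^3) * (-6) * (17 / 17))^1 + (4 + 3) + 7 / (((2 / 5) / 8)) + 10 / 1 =-111035 / 19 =-5843.95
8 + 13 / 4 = 45 / 4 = 11.25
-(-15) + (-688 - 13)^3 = -344472086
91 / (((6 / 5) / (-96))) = -7280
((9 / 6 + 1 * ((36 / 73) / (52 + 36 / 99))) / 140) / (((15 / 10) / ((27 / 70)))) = 0.00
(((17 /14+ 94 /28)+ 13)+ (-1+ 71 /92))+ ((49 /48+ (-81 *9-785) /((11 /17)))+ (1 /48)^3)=-454676374037 /195858432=-2321.45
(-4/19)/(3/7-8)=28/1007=0.03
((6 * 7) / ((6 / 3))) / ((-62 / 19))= -6.44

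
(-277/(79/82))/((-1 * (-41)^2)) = 554/3239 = 0.17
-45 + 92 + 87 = 134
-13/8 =-1.62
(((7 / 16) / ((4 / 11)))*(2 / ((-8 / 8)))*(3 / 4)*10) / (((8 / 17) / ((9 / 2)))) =-176715 / 1024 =-172.57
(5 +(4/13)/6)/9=197/351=0.56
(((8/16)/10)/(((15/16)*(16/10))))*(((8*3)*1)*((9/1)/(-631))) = -36/3155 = -0.01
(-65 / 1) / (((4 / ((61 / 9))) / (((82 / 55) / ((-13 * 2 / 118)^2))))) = -8705981 / 2574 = -3382.28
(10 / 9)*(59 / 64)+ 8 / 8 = 583 / 288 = 2.02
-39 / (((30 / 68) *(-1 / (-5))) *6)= -221 / 3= -73.67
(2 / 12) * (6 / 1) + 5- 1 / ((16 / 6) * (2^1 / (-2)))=51 / 8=6.38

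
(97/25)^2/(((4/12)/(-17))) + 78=-431109/625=-689.77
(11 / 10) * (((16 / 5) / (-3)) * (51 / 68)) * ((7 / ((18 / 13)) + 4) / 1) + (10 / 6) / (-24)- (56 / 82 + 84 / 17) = -5713631 / 418200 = -13.66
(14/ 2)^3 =343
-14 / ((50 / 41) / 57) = -16359 / 25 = -654.36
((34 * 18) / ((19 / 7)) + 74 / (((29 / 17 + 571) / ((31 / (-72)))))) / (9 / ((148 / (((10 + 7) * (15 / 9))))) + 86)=55542712171 / 21614825448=2.57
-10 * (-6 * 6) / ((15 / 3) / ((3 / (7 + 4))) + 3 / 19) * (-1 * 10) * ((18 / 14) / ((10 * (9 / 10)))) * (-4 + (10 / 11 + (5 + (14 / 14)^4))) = -80.91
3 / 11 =0.27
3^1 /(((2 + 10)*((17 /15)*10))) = 3 /136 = 0.02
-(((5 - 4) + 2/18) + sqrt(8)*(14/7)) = -4*sqrt(2) - 10/9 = -6.77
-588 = -588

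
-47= -47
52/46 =26/23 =1.13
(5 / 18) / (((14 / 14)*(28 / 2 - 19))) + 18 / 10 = 157 / 90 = 1.74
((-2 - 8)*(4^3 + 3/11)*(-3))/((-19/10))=-212100/209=-1014.83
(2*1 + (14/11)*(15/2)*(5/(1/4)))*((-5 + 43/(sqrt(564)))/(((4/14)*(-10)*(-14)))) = -1061/44 + 45623*sqrt(141)/62040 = -15.38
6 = 6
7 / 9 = 0.78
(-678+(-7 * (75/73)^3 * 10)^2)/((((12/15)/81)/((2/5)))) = 31164349906111599/151334226289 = 205930.61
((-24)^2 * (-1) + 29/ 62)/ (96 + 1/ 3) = -6297/ 1054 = -5.97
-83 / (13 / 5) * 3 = -95.77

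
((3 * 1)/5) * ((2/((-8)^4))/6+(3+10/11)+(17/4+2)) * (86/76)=11809477/1712128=6.90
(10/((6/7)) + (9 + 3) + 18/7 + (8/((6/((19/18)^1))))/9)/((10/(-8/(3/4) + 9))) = -44897/10206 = -4.40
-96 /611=-0.16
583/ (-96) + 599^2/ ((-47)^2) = 33157049/ 212064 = 156.35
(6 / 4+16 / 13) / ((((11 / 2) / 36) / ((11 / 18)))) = 142 / 13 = 10.92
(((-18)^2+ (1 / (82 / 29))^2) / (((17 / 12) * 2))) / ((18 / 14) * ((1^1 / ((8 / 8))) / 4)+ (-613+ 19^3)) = 1794814 / 98000619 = 0.02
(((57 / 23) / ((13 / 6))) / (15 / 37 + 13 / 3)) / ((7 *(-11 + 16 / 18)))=-170829 / 50091769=-0.00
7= 7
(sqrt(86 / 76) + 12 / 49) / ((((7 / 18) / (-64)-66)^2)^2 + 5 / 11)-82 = -1477570510905017295907046 / 18019152574847516578619 + 9686627647488 * sqrt(1634) / 6987018345349037040689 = -82.00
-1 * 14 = -14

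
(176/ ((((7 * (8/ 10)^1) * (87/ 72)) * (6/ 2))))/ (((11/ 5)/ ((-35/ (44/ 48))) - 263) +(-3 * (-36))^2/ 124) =-16368000/ 319042079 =-0.05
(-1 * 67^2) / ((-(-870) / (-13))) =58357 / 870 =67.08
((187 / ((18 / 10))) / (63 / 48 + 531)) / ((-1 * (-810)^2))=-44 / 147917745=-0.00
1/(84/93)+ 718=20135/28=719.11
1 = 1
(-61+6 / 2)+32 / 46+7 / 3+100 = 3107 / 69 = 45.03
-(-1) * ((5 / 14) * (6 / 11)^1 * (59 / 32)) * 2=885 / 1232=0.72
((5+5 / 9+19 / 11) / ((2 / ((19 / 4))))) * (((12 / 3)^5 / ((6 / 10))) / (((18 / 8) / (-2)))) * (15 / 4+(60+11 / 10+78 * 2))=-15490171648 / 2673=-5795051.12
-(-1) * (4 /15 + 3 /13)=97 /195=0.50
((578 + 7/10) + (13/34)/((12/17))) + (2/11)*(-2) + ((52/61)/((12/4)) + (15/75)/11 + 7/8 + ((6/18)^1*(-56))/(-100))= 116802721/201300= 580.24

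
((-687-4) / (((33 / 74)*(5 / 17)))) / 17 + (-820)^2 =110894866 / 165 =672090.10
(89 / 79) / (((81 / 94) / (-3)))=-8366 / 2133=-3.92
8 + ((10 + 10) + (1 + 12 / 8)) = 61 / 2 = 30.50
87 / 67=1.30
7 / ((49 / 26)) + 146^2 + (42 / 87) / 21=12983720 / 609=21319.74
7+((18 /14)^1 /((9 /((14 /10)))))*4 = 39 /5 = 7.80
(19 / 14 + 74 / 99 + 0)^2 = 8508889 / 1920996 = 4.43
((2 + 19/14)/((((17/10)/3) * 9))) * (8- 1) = 235/51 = 4.61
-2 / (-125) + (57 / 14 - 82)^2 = 148785517 / 24500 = 6072.88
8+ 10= 18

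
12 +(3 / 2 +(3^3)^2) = 1485 / 2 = 742.50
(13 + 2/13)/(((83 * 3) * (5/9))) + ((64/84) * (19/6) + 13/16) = 18056249/5438160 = 3.32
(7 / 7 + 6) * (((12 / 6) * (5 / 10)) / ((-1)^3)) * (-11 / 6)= 77 / 6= 12.83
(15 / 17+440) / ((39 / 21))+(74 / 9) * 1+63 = 613846 / 1989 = 308.62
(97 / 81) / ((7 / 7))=97 / 81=1.20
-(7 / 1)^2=-49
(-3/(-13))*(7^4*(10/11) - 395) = 58995/143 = 412.55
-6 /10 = -3 /5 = -0.60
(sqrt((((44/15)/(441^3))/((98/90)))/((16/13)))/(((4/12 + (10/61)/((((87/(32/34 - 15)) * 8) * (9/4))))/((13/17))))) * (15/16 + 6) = 2552667 * sqrt(429)/20703304384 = 0.00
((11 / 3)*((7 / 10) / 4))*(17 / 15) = 1309 / 1800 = 0.73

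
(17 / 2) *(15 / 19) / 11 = 255 / 418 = 0.61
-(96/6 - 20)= 4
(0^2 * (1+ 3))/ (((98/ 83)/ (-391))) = 0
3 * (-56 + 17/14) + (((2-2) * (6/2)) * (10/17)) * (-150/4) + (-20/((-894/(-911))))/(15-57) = -3076531/18774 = -163.87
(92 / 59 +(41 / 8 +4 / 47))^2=22551929929 / 492129856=45.83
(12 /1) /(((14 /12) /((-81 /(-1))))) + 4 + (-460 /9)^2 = 1955860 /567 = 3449.49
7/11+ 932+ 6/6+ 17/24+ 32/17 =4201787/4488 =936.23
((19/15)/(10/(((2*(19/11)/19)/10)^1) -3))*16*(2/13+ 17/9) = 72656/959985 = 0.08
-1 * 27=-27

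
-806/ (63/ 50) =-40300/ 63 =-639.68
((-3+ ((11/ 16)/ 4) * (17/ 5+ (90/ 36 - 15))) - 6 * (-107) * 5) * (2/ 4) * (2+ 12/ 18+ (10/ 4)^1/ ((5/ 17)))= 17897.02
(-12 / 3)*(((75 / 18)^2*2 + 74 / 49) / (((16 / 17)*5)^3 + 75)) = -314009482 / 388289475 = -0.81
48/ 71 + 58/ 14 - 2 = 1401/ 497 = 2.82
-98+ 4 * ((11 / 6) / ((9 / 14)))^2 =-47726 / 729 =-65.47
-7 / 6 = -1.17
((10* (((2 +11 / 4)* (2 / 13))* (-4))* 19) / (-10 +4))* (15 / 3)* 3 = 18050 / 13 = 1388.46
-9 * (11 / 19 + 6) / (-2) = 1125 / 38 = 29.61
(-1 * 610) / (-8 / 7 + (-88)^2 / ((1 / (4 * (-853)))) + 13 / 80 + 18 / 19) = 6490400 / 281135698271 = 0.00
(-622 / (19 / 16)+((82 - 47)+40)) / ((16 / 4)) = -8527 / 76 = -112.20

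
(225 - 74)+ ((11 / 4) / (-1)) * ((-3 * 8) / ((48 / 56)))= 228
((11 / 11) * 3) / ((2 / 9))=27 / 2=13.50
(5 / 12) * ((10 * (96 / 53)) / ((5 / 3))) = 240 / 53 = 4.53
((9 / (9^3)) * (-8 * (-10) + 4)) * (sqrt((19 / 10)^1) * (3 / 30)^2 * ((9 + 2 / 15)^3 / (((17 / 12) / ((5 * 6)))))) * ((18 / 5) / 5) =143995768 * sqrt(190) / 11953125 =166.05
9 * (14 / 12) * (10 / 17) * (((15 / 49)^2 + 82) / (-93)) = -985535 / 180761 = -5.45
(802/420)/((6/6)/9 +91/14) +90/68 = 13431/8330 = 1.61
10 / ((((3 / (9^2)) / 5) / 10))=13500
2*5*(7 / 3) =70 / 3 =23.33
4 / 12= 1 / 3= 0.33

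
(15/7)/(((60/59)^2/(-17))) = -59177/1680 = -35.22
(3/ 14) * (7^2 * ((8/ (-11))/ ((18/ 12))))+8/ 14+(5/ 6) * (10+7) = 4457/ 462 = 9.65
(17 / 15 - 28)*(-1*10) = 806 / 3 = 268.67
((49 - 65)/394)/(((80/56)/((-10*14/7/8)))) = 14/197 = 0.07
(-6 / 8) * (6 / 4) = -9 / 8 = -1.12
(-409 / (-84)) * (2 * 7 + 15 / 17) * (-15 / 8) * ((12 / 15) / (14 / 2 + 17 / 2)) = -103477 / 14756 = -7.01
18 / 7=2.57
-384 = -384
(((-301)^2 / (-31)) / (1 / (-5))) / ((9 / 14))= 6342070 / 279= 22731.43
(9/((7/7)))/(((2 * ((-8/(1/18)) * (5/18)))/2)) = -9/40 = -0.22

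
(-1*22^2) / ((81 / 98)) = -47432 / 81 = -585.58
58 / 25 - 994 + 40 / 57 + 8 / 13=-18346472 / 18525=-990.36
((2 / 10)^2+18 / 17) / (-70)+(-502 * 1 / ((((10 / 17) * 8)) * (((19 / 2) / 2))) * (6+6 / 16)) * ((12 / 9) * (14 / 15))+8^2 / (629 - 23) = -5083203159 / 28545125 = -178.08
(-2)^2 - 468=-464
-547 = -547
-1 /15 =-0.07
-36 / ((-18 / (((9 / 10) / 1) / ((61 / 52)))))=468 / 305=1.53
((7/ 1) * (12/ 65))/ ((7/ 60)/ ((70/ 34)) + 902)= 5040/ 3518021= 0.00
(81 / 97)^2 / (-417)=-2187 / 1307851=-0.00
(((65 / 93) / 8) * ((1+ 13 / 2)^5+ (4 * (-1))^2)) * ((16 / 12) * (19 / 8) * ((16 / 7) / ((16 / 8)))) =938460445 / 124992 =7508.16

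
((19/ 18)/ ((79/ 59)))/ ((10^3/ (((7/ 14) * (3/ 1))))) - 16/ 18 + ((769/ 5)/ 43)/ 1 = 328847809/ 122292000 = 2.69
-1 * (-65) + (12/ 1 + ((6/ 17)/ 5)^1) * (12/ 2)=11681/ 85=137.42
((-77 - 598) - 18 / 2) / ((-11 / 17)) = 1057.09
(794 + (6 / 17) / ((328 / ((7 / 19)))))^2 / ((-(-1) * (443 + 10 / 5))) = 1769025850724521 / 1248684588880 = 1416.71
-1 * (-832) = 832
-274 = -274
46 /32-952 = -15209 /16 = -950.56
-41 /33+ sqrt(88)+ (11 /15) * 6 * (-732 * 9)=-4783093 /165+ 2 * sqrt(22)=-28979.06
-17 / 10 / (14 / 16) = -68 / 35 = -1.94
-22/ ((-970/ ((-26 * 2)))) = -572/ 485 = -1.18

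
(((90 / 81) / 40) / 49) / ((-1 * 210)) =-1 / 370440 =-0.00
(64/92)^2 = 256/529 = 0.48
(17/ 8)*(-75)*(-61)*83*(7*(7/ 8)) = 316310925/ 64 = 4942358.20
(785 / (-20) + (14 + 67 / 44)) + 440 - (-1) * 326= 8165 / 11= 742.27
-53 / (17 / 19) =-1007 / 17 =-59.24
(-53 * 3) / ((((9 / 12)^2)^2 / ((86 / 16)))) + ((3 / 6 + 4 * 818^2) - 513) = 144357253 / 54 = 2673282.46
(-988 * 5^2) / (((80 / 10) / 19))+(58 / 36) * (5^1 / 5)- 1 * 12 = -528056 / 9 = -58672.89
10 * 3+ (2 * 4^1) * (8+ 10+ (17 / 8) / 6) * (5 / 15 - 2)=-214.72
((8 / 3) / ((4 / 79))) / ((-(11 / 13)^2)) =-73.56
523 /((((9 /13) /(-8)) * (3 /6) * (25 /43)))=-4677712 /225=-20789.83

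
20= 20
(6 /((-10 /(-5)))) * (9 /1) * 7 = 189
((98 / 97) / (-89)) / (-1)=98 / 8633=0.01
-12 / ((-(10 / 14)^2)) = 23.52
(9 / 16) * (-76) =-171 / 4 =-42.75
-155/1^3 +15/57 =-2940/19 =-154.74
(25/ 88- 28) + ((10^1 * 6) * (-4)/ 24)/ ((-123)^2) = -36900511/ 1331352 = -27.72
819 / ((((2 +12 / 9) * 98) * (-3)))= -0.84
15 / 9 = 5 / 3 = 1.67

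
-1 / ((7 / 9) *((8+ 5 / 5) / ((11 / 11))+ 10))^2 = -81 / 17689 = -0.00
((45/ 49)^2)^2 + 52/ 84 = 23007934/ 17294403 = 1.33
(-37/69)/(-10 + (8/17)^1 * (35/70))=629/11454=0.05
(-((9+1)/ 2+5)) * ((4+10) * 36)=-5040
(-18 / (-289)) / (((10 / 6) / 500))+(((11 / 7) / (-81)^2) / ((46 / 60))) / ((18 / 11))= 18.69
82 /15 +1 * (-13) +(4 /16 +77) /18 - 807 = -810.24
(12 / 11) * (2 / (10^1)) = 12 / 55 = 0.22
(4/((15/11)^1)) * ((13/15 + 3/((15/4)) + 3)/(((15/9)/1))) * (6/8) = 154/25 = 6.16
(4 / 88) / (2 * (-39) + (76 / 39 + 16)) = -39 / 51524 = -0.00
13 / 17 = 0.76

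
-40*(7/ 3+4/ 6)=-120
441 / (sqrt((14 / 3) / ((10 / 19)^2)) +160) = 10584000 / 3837473- 41895 * sqrt(42) / 3837473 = 2.69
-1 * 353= -353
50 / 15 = 3.33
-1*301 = -301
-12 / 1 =-12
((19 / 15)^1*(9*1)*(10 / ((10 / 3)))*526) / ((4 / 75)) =674595 / 2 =337297.50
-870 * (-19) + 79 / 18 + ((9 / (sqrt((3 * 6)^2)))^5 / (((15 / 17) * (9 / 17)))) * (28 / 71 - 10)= 2535615331 / 153360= 16533.75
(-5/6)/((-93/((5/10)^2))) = 5/2232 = 0.00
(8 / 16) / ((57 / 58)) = 29 / 57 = 0.51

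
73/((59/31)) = 2263/59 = 38.36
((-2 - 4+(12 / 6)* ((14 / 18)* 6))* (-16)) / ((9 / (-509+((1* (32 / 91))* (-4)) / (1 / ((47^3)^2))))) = 220758337348960 / 2457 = 89848733149.76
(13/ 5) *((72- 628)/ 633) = -7228/ 3165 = -2.28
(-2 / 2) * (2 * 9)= -18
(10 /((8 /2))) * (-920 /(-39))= 2300 /39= 58.97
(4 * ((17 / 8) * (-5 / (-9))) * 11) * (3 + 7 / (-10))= 4301 / 36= 119.47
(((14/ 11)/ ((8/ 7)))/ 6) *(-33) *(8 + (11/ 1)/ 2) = -1323/ 16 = -82.69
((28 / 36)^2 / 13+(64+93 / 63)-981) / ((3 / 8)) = -53983864 / 22113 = -2441.27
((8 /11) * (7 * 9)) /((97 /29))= 14616 /1067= 13.70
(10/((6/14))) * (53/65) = 742/39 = 19.03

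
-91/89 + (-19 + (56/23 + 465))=915853/2047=447.41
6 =6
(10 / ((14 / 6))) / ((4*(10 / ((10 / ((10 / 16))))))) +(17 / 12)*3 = 167 / 28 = 5.96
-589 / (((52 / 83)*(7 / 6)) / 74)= -5426457 / 91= -59631.40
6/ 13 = 0.46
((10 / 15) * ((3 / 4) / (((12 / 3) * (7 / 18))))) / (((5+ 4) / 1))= 1 / 28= 0.04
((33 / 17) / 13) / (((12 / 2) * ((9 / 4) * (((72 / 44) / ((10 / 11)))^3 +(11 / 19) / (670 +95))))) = 26125 / 13776607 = 0.00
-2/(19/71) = -142/19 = -7.47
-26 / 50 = -13 / 25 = -0.52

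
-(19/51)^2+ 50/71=104419/184671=0.57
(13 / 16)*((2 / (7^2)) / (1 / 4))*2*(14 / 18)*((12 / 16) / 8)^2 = 13 / 7168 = 0.00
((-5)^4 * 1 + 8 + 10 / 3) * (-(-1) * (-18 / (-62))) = 5727 / 31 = 184.74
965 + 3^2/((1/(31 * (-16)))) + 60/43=-150397/43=-3497.60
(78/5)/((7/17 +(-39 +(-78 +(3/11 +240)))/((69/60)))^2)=1442890878/1070970108605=0.00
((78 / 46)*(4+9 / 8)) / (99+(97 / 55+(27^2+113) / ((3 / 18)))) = 87945 / 52145968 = 0.00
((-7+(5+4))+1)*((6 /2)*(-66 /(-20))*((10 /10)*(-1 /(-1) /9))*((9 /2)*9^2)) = 24057 /20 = 1202.85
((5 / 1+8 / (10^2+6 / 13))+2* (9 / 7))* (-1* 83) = -2902759 / 4571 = -635.04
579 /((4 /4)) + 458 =1037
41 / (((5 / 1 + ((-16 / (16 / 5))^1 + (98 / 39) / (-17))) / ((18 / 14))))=-244647 / 686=-356.63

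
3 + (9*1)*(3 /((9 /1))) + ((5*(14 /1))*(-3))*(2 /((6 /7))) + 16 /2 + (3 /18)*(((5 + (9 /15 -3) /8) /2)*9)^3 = 17612989 /16000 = 1100.81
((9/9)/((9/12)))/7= 4/21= 0.19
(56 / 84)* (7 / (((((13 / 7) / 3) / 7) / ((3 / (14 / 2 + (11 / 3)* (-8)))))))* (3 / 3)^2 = -6174 / 871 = -7.09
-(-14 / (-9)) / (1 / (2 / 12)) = -7 / 27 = -0.26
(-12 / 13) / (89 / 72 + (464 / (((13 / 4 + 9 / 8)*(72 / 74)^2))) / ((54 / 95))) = -1469664 / 315764761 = -0.00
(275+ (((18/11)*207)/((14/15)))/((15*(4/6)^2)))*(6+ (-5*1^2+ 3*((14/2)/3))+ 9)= 1724939/308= 5600.45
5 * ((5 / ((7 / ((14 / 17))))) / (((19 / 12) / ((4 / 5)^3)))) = 1536 / 1615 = 0.95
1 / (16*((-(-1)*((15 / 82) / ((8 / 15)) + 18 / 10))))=205 / 7029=0.03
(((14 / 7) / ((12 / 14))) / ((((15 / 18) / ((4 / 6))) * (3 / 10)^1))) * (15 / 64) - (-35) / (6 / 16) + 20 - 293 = -4277 / 24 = -178.21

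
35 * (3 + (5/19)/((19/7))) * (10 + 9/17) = 7004270/6137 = 1141.32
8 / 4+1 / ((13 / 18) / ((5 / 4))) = 97 / 26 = 3.73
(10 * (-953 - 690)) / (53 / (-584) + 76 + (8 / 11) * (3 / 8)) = -105546320 / 489393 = -215.67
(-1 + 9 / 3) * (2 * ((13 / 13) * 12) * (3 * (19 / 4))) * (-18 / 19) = -648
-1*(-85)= 85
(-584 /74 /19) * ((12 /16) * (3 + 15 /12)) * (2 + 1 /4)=-33507 /11248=-2.98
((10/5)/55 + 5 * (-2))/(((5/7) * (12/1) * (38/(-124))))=59458/15675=3.79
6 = 6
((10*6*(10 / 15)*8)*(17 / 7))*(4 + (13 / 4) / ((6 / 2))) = 82960 / 21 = 3950.48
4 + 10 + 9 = 23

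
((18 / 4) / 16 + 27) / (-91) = -873 / 2912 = -0.30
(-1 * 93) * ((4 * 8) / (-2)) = 1488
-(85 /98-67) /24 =6481 /2352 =2.76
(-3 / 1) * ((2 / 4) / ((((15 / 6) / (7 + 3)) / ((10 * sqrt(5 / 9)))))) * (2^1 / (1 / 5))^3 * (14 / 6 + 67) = -4160000 * sqrt(5) / 3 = -3100680.93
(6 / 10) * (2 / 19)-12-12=-2274 / 95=-23.94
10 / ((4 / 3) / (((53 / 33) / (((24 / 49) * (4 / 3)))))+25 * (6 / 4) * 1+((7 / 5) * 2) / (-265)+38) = 1298500 / 9872703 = 0.13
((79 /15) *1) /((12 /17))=1343 /180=7.46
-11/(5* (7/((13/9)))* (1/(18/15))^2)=-572/875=-0.65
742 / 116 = 371 / 58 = 6.40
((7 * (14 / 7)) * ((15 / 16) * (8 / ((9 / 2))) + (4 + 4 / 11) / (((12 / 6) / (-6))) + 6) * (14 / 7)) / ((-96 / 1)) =1253 / 792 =1.58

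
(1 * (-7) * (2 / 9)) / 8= -7 / 36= -0.19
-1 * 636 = -636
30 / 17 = 1.76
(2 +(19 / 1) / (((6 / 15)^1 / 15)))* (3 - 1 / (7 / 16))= 7145 / 14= 510.36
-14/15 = -0.93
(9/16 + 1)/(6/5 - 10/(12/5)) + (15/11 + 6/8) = 12429/7832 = 1.59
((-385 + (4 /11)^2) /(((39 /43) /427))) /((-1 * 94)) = 285017803 /147862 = 1927.59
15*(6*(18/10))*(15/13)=2430/13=186.92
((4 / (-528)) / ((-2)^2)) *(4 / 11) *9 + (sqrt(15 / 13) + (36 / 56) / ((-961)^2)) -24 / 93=-826847027 / 3128889148 + sqrt(195) / 13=0.81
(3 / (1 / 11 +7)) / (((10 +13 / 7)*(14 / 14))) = 77 / 2158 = 0.04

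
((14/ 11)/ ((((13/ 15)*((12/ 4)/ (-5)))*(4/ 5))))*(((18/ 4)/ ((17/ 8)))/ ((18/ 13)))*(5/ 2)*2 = -4375/ 187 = -23.40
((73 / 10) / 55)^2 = 5329 / 302500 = 0.02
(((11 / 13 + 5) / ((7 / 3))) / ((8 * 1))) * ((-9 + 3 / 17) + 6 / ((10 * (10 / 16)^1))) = -95247 / 38675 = -2.46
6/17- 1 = -0.65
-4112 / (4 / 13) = -13364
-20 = -20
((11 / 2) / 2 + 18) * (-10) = -415 / 2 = -207.50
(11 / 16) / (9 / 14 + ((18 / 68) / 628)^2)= 2194056788 / 2051586135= 1.07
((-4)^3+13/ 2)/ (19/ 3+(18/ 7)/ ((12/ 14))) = -345/ 56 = -6.16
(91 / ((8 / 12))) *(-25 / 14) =-975 / 4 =-243.75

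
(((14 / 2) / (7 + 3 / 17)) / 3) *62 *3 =3689 / 61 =60.48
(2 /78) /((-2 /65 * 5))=-1 /6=-0.17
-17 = -17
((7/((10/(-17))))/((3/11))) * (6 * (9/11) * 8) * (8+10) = -154224/5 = -30844.80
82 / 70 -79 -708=-27504 / 35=-785.83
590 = 590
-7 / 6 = -1.17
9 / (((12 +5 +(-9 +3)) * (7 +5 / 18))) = 162 / 1441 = 0.11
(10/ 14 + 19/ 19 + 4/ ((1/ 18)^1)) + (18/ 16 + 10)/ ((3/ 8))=2171/ 21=103.38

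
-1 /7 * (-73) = 73 /7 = 10.43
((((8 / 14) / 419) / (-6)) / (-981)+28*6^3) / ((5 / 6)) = 104410482628 / 14386365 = 7257.60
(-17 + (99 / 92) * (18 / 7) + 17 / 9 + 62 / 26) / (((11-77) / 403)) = 11631541 / 191268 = 60.81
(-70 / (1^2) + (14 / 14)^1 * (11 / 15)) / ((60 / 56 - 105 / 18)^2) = -152733 / 50000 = -3.05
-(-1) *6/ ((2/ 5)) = 15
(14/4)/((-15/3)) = -7/10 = -0.70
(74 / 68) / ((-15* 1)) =-37 / 510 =-0.07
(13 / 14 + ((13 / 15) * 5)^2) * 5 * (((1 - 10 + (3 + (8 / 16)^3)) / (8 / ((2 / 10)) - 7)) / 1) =-583505 / 33264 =-17.54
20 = 20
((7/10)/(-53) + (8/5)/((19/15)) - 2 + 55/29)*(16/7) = 2678504/1022105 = 2.62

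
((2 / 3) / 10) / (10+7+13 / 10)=2 / 549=0.00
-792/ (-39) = 264/ 13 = 20.31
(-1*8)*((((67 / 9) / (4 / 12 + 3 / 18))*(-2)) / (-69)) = -2144 / 621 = -3.45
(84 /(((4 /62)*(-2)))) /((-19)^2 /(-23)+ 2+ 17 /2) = 29946 /239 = 125.30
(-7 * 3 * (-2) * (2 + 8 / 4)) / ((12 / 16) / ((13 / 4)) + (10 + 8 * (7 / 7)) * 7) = 728 / 547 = 1.33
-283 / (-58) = 283 / 58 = 4.88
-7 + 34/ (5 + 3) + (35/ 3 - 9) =-1/ 12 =-0.08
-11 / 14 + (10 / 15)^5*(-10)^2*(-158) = -7081073 / 3402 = -2081.44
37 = 37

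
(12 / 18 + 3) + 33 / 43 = 572 / 129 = 4.43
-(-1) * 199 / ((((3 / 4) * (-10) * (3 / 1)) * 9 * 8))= -0.12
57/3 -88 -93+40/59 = -9518/59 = -161.32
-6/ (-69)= 2/ 23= 0.09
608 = 608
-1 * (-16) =16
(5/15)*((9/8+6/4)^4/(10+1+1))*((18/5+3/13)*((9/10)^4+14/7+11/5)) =261289307601/10649600000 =24.54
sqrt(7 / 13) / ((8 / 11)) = 11 * sqrt(91) / 104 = 1.01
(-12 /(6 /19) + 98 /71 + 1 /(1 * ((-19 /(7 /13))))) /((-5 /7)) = 4498879 /87685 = 51.31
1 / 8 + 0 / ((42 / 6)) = 1 / 8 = 0.12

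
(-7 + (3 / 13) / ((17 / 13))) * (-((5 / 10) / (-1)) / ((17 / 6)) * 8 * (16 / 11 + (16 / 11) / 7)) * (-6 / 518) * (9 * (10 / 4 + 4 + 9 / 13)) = 4810752 / 400673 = 12.01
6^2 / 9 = 4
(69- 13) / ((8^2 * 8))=7 / 64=0.11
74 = 74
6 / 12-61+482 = 843 / 2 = 421.50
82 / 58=1.41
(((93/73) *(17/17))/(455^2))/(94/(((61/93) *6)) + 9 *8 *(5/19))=107787/750245971475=0.00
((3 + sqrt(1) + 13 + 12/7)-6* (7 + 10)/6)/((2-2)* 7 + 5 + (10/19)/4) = 152/455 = 0.33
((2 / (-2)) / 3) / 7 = -1 / 21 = -0.05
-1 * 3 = -3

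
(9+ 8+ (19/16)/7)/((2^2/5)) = 9615/448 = 21.46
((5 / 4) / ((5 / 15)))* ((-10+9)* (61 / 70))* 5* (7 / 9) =-305 / 24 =-12.71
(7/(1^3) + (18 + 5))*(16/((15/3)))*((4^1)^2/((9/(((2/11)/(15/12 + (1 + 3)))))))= 4096/693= 5.91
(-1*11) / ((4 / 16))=-44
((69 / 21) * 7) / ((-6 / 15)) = -57.50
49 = 49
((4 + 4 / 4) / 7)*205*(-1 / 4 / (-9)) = 1025 / 252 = 4.07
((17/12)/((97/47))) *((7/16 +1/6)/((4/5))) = 115855/223488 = 0.52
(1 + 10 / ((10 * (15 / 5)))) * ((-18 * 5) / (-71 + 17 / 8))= 960 / 551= 1.74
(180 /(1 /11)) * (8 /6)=2640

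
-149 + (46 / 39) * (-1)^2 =-5765 / 39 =-147.82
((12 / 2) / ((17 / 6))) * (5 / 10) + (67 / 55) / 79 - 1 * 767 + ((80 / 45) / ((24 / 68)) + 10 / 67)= -101651365324 / 133621785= -760.74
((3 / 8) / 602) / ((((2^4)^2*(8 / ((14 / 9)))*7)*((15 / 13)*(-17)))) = -13 / 3772661760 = -0.00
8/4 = 2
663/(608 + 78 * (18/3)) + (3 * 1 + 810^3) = 571830519891/1076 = 531441003.62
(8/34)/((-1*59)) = -4/1003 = -0.00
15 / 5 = 3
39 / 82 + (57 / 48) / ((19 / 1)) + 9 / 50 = 11777 / 16400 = 0.72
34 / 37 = 0.92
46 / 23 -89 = -87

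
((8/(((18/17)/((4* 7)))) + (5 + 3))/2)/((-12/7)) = -1729/27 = -64.04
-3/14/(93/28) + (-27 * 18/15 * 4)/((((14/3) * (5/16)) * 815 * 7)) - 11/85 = -110229829/526143625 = -0.21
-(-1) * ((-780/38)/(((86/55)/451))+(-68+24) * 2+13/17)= -83440186/13889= -6007.65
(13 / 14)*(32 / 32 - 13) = -78 / 7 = -11.14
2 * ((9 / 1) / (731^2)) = 18 / 534361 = 0.00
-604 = -604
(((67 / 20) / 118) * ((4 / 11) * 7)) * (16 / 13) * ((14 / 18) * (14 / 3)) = 367696 / 1138995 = 0.32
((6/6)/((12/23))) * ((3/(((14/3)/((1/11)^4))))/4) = 69/3279584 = 0.00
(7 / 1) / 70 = 1 / 10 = 0.10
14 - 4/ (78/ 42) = 154/ 13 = 11.85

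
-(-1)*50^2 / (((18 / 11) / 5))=7638.89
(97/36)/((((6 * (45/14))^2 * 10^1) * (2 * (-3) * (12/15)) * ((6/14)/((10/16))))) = -33271/151165440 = -0.00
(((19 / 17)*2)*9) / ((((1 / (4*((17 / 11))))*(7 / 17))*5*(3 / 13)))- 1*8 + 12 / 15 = 98004 / 385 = 254.56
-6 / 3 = -2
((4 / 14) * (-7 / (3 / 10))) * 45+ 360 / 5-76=-304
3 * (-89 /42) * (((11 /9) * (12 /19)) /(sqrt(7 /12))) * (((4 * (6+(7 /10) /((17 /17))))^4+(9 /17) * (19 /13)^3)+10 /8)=-15718896122858533 * sqrt(21) /21732449375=-3314538.09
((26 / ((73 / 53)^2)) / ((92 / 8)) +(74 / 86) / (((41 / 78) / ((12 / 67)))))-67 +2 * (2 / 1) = -890598967669 / 14477736607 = -61.52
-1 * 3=-3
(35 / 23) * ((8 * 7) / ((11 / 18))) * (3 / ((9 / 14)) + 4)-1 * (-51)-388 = 220499 / 253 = 871.54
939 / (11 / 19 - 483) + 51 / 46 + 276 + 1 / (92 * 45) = 275.16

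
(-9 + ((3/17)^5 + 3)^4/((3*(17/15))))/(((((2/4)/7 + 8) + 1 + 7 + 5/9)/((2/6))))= 43031602058368738429682387334/144747601547753295385333019615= 0.30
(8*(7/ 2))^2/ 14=56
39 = 39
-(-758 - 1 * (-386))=372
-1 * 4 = -4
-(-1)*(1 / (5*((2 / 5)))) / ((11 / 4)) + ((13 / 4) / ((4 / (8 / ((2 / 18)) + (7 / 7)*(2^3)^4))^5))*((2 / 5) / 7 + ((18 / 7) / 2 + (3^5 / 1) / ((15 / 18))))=450262313347726940702 / 385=1169512502201888157.67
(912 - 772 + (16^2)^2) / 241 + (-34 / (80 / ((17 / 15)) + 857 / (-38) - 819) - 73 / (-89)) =273.38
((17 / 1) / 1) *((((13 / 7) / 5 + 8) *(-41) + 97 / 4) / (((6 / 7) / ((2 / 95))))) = -759169 / 5700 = -133.19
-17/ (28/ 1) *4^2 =-68/ 7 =-9.71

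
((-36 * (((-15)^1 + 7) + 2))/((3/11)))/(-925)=-792/925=-0.86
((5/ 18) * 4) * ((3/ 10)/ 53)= 1/ 159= 0.01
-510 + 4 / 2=-508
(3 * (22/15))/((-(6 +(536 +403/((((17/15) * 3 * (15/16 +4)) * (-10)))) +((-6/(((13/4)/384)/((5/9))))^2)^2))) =-421931653/2307256483155306505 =-0.00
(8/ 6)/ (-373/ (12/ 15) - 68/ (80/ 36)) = -80/ 29811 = -0.00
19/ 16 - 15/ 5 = -29/ 16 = -1.81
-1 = -1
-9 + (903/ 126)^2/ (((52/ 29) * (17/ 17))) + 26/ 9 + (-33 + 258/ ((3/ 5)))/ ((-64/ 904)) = -10455293/ 1872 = -5585.09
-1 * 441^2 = -194481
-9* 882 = -7938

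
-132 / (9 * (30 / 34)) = -748 / 45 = -16.62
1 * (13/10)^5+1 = 471293/100000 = 4.71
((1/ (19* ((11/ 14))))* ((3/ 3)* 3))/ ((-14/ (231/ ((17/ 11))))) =-693/ 323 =-2.15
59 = 59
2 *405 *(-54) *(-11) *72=34642080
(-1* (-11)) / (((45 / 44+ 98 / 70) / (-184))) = -445280 / 533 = -835.42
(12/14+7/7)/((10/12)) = 78/35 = 2.23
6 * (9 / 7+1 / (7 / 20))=174 / 7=24.86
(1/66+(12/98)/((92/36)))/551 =4691/40984482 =0.00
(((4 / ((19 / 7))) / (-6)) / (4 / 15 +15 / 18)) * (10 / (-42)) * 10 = 1000 / 1881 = 0.53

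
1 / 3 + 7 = 22 / 3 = 7.33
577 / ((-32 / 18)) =-5193 / 16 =-324.56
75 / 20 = 15 / 4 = 3.75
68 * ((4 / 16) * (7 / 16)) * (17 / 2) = 2023 / 32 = 63.22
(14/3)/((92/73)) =511/138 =3.70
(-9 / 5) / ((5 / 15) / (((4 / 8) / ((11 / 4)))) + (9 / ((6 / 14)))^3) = -54 / 277885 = -0.00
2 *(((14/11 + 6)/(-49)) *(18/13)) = -2880/7007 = -0.41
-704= -704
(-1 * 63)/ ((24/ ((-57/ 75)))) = 2.00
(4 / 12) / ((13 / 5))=5 / 39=0.13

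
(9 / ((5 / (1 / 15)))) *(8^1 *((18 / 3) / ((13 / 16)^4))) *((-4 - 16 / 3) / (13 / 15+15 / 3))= -33030144 / 1570855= -21.03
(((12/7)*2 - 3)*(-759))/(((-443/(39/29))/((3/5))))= 266409/449645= 0.59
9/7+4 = 5.29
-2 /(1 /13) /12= -2.17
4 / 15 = 0.27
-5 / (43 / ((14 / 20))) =-7 / 86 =-0.08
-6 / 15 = -2 / 5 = -0.40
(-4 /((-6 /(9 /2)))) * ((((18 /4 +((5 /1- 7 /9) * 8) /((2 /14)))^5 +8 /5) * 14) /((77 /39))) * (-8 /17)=-99737956853374369777 /12269070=-8129218991608.52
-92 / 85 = -1.08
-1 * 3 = -3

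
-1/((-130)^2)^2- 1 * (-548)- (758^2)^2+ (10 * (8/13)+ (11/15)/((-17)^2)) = -81746530345416843218867/247623870000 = -330123789541.84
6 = 6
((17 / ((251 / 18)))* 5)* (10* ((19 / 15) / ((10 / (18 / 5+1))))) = 44574 / 1255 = 35.52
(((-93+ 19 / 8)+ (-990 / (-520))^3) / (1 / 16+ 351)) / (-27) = 11772301 / 1332779292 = 0.01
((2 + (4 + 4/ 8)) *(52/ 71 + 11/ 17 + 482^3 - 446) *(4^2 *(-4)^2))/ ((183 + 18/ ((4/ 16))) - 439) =-28113181432752/ 27761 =-1012686194.04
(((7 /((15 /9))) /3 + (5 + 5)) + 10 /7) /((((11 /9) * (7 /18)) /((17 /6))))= 206091 /2695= 76.47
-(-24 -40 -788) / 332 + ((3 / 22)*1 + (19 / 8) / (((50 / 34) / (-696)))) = -51189051 / 45650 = -1121.34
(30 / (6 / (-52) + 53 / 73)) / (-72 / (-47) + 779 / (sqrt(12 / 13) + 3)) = 2062799544*sqrt(39) / 215120354285 + 768313615212 / 4087286731415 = 0.25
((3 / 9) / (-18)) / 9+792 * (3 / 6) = 192455 / 486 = 396.00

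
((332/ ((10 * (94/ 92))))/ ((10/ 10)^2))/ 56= 1909/ 3290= 0.58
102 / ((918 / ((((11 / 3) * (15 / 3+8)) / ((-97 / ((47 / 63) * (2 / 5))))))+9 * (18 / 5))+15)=-571285 / 34796383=-0.02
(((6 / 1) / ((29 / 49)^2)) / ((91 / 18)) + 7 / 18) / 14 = 106189 / 393588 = 0.27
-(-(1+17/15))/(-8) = -4/15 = -0.27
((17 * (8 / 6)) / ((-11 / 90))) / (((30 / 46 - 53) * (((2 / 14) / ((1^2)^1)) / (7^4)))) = 28163730 / 473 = 59542.77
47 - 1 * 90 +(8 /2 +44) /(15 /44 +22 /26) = -1741 /679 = -2.56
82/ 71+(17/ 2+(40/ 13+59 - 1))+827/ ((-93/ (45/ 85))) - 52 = 13643207/ 972842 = 14.02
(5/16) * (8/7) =5/14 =0.36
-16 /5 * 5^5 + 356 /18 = -89822 /9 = -9980.22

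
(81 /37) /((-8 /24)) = -243 /37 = -6.57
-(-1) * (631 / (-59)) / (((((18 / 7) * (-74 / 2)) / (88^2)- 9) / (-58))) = -991952192 / 14411871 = -68.83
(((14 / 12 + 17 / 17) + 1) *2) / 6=19 / 18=1.06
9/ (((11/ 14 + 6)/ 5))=126/ 19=6.63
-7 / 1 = -7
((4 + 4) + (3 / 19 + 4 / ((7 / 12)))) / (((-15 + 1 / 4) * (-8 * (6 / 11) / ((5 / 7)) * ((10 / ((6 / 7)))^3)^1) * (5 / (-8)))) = -395406 / 2355080875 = -0.00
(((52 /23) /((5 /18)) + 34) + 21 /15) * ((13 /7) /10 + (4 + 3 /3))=1817541 /8050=225.78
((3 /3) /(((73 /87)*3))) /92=29 /6716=0.00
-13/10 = -1.30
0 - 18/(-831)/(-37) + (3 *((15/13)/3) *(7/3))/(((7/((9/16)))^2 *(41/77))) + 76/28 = 26884539737/9789188864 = 2.75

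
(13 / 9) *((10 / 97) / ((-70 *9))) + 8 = 439979 / 54999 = 8.00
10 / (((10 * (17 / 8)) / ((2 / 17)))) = 16 / 289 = 0.06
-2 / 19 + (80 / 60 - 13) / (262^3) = -107909033 / 1025129496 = -0.11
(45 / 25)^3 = 729 / 125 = 5.83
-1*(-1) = 1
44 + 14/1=58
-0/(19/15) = 0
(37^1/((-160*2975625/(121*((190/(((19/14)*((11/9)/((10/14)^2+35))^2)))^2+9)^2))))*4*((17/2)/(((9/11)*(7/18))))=-40444752396051190999030761056009832560541/206363852399138836325000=-195987581768075039.02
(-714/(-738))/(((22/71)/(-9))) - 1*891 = -829029/902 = -919.10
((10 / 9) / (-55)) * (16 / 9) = -32 / 891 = -0.04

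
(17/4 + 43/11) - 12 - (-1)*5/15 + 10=857/132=6.49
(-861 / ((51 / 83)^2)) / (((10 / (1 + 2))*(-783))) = 1977143 / 2262870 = 0.87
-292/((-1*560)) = 73/140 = 0.52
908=908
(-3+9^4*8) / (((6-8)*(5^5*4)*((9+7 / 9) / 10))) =-94473 / 44000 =-2.15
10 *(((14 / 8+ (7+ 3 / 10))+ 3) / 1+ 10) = 220.50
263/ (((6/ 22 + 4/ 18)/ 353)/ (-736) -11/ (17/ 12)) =-33.87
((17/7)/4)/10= 17/280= 0.06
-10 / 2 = -5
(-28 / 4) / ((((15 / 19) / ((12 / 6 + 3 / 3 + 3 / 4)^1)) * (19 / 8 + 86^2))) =-266 / 59187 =-0.00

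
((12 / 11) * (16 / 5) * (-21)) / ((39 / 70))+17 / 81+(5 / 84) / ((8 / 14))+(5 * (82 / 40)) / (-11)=-24500027 / 185328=-132.20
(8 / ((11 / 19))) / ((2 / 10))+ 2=782 / 11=71.09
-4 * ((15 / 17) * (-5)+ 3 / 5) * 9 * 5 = 11664 / 17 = 686.12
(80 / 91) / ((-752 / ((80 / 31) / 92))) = -100 / 3049501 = -0.00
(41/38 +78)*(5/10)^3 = 3005/304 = 9.88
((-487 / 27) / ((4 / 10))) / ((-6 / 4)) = 2435 / 81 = 30.06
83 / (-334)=-83 / 334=-0.25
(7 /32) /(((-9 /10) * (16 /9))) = -0.14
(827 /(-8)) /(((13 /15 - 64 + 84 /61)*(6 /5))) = 1261175 /904112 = 1.39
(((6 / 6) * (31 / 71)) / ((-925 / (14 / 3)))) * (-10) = 868 / 39405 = 0.02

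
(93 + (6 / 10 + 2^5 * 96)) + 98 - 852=12058 / 5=2411.60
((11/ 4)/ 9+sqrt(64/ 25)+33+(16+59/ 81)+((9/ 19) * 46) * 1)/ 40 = 2259973/ 1231200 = 1.84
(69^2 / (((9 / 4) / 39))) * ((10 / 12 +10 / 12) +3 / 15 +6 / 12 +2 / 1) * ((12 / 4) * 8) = 8648515.20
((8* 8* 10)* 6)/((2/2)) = 3840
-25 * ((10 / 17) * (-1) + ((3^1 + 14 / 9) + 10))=-349.18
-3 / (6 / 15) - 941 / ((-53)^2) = -44017 / 5618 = -7.83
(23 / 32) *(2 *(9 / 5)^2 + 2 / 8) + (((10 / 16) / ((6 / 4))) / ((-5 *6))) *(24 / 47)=2179339 / 451200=4.83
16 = 16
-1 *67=-67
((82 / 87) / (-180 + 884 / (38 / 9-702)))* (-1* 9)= 128740 / 2751027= 0.05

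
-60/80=-0.75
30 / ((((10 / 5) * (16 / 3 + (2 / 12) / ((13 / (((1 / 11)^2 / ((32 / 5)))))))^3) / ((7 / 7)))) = 5101478893322240 / 51594696634079853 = 0.10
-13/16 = -0.81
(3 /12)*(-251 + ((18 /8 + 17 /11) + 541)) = 73.45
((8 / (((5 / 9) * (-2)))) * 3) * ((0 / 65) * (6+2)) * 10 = 0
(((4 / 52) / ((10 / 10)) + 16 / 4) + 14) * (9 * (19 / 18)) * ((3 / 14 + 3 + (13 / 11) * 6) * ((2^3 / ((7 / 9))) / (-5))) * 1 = -25509438 / 7007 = -3640.56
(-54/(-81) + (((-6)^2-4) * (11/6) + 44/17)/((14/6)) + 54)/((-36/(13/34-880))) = 11999353/6069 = 1977.15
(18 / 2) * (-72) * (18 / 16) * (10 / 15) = -486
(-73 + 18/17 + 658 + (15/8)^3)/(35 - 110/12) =499203/21760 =22.94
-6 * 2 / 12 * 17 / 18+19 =325 / 18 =18.06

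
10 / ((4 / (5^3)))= 625 / 2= 312.50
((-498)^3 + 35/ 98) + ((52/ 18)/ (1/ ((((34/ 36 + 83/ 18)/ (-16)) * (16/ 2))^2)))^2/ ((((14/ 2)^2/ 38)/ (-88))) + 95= -6434103577342111/ 52081218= -123539806.18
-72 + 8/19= -1360/19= -71.58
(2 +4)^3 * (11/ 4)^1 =594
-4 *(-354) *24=33984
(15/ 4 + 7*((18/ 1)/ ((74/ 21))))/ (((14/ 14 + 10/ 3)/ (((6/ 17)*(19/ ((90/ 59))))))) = 6554487/ 163540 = 40.08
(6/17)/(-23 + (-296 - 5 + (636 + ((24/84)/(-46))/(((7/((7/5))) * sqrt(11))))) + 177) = 2415 * sqrt(11)/14488422093329 + 10457179425/14488422093329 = 0.00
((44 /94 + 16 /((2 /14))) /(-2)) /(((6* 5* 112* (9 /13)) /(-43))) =492479 /473760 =1.04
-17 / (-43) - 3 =-112 / 43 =-2.60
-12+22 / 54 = -313 / 27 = -11.59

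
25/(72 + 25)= 25/97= 0.26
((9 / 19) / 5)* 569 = 5121 / 95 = 53.91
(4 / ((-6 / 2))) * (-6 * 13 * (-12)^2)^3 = 1889339572224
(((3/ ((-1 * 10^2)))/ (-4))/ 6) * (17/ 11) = 0.00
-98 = -98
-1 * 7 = -7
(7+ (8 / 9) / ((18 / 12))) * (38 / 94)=3895 / 1269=3.07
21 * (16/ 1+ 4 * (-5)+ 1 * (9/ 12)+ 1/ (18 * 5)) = -4081/ 60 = -68.02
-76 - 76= -152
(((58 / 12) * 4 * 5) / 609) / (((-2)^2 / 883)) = 4415 / 126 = 35.04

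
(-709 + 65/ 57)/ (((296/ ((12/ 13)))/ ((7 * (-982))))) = 138676076/ 9139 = 15174.10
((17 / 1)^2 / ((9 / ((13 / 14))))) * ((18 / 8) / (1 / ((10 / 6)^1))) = 18785 / 168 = 111.82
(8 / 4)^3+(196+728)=932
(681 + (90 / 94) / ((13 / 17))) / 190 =3.59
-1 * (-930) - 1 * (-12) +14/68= 32035/34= 942.21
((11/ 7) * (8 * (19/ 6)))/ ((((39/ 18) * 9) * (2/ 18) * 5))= 1672/ 455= 3.67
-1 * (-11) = 11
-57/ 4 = -14.25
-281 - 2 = -283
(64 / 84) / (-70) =-8 / 735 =-0.01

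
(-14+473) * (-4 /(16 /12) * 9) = -12393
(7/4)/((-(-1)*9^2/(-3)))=-7/108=-0.06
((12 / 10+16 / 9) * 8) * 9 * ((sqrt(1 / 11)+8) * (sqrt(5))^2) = 1072 * sqrt(11) / 11+8576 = 8899.22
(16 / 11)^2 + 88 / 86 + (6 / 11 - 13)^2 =823399 / 5203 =158.25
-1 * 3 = -3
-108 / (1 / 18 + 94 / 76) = -18468 / 221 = -83.57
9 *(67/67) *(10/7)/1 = 90/7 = 12.86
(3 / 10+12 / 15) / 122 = 11 / 1220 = 0.01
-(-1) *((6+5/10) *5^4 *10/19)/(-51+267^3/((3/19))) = 0.00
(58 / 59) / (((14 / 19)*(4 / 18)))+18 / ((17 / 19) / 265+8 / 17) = 491269377 / 11169998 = 43.98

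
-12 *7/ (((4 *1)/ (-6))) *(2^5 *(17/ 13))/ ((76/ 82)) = 1405152/ 247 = 5688.87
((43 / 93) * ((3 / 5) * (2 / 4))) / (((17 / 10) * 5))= 43 / 2635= 0.02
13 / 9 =1.44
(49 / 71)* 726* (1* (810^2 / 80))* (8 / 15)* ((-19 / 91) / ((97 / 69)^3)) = -164701.44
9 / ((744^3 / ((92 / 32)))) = 23 / 366071808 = 0.00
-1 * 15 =-15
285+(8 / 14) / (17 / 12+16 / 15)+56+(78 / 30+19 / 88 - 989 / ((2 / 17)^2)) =-32634353733 / 458920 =-71111.20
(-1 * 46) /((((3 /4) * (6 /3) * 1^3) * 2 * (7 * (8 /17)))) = -391 /84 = -4.65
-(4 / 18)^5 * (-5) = 160 / 59049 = 0.00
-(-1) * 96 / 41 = 96 / 41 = 2.34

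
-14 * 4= -56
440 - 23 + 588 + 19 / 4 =4039 / 4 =1009.75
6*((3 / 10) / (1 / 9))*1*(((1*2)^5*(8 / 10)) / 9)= 1152 / 25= 46.08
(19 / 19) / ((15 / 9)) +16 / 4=4.60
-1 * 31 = -31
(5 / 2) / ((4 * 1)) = 5 / 8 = 0.62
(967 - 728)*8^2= 15296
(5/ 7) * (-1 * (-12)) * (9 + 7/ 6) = 610/ 7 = 87.14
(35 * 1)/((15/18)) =42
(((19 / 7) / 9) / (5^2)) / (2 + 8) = 0.00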